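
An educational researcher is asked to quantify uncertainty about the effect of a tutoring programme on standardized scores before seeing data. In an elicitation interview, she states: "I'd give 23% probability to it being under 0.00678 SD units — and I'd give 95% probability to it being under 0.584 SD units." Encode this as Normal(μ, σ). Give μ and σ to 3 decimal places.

μ = 0.186, σ = 0.242

For Normal(μ,σ), the p-quantile is μ + z_p·σ. Here z_{0.23} = -0.7388, z_{0.95} = 1.645.
So 0.00678 = μ − 0.7388σ and 0.584 = μ + 1.645σ.
Subtracting: σ = (0.584 − 0.00678)/(1.645 − (-0.7388)) = 0.242.
Then μ = 0.00678 − (-0.7388)·0.242 = 0.186.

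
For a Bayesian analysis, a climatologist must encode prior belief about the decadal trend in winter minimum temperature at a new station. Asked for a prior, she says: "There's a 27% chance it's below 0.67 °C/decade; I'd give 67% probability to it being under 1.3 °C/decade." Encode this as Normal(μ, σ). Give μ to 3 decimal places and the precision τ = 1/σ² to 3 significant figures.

μ = 1.037, τ = 2.79

The p-quantile of Normal(μ,σ) is μ + z_p·σ, with z_{0.27} = -0.6128 and z_{0.67} = 0.4399.
Eliminate σ: μ = (z₂·x₁ − z₁·x₂)/(z₂ − z₁) = (0.4399·0.67 − (-0.6128)·1.3)/1.053 = 1.037.
Then σ = (x₂ − x₁)/(z₂ − z₁) = (1.3 − 0.67)/1.053 = 0.598.
Precision τ = 1/σ² = 1/0.5984² = 2.79.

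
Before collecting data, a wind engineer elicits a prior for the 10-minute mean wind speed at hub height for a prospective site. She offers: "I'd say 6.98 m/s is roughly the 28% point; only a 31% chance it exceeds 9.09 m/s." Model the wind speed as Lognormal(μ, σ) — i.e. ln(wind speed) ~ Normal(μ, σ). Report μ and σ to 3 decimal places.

If T ~ Lognormal(μ,σ) then ln T ~ Normal(μ,σ), so the p-quantile of ln T is μ + z_p·σ.
ln(6.98) = 1.943 and ln(9.09) = 2.207; z_{0.28} = -0.5828, z_{0.69} = 0.4959.
σ = (2.207 − 1.943)/(0.4959 − (-0.5828)) = 0.245.
μ = 1.943 − (-0.5828)·0.245 = 2.086.

μ ≈ 2.086, σ ≈ 0.245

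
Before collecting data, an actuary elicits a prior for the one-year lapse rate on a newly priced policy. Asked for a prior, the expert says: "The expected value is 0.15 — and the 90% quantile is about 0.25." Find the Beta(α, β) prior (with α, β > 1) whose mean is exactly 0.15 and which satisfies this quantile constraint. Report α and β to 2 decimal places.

α ≈ 3.40, β ≈ 19.25

With mean 0.15 fixed, write α = 0.15s, β = 0.85s where s = α+β.
Need P(θ < 0.25) = 0.9 under Beta(0.15s, 0.85s). Normal approximation: (q−m)/√(m(1−m)/s) ≈ z_{0.9} = 1.28, so s ≈ 0.15·0.85·(1.28)²/(0.25−0.15)² = 20.9.
At s = 20.9: P(θ<0.25) ≈ 0.893. Adjusting to match 0.9 gives s ≈ 22.65.
So α = 0.15·22.65 ≈ 3.40, β = 0.85·22.65 ≈ 19.25.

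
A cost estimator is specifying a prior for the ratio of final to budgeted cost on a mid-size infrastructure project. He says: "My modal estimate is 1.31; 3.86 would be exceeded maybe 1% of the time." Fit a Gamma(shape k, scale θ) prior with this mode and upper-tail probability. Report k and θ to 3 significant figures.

Gamma(k,θ) with k>1 has mode (k−1)θ, so θ = 1.31/(k−1).
Need P(X < 3.86) = 0.99 with θ tied to k this way. Start at k = 2, θ = 1.31: P(X<3.86) ≈ 0.793.
Too low — raise k to concentrate. Iterating converges to k ≈ 4.87.
Then θ = 1.31/(4.87−1) ≈ 0.338.

k ≈ 4.87, θ ≈ 0.338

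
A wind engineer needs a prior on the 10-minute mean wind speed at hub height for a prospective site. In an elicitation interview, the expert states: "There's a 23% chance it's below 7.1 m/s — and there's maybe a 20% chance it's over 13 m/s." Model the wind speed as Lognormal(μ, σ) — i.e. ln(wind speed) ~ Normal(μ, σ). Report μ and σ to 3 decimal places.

If T ~ Lognormal(μ,σ) then ln T ~ Normal(μ,σ), so the p-quantile of ln T is μ + z_p·σ.
ln(7.1) = 1.96 and ln(13) = 2.565; z_{0.23} = -0.7388, z_{0.8} = 0.8416.
σ = (2.565 − 1.96)/(0.8416 − (-0.7388)) = 0.383.
μ = 1.96 − (-0.7388)·0.383 = 2.243.

μ ≈ 2.243, σ ≈ 0.383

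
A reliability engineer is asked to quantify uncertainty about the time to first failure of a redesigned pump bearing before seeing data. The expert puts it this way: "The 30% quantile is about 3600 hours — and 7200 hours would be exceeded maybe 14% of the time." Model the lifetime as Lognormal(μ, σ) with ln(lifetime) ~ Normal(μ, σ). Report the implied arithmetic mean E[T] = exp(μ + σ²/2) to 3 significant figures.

If T ~ Lognormal(μ,σ) then ln T ~ Normal(μ,σ), so the p-quantile of ln T is μ + z_p·σ.
ln(3600) = 8.189 and ln(7200) = 8.882; z_{0.3} = -0.5244, z_{0.86} = 1.08.
σ = (8.882 − 8.189)/(1.08 − (-0.5244)) = 0.432.
μ = 8.189 − (-0.5244)·0.432 = 8.415.
E[T] = exp(μ + σ²/2) = exp(8.415 + 0.0933) = 4960 hours.

E[T] ≈ 4960 hours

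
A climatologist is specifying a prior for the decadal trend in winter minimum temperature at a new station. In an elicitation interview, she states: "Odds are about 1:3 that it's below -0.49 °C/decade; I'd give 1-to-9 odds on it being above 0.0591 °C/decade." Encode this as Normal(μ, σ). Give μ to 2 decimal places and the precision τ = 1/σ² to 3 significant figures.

For Normal(μ,σ), the p-quantile is μ + z_p·σ. Here z_{0.25} = -0.6745, z_{0.9} = 1.282.
So -0.49 = μ − 0.6745σ and 0.0591 = μ + 1.282σ.
Subtracting: σ = (0.0591 − -0.49)/(1.282 − (-0.6745)) = 0.28.
Then μ = -0.49 − (-0.6745)·0.28 = -0.30.
Precision τ = 1/σ² = 1/0.2807² = 12.7.

μ = -0.30, τ = 12.7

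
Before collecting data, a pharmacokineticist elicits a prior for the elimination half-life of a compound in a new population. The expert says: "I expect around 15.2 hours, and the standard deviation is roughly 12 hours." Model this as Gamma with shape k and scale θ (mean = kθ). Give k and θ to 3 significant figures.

k ≈ 1.6, θ ≈ 9.47

For Gamma(k, scale θ): mean = kθ, variance = kθ², so CV = 1/√k.
CV = SD/mean = 12/15.2 = 0.7895, hence k = 1/CV² = 1.6.
Then θ = mean/k = 15.2/1.6 = 9.47.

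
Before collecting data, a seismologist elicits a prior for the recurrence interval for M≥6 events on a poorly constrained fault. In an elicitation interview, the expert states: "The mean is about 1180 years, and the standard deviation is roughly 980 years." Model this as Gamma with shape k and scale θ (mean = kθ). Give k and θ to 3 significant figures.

k ≈ 1.45, θ ≈ 814

For Gamma(k, scale θ): mean = kθ, variance = kθ², so CV = 1/√k.
CV = SD/mean = 980/1180 = 0.8305, hence k = 1/CV² = 1.45.
Then θ = mean/k = 1180/1.45 = 814.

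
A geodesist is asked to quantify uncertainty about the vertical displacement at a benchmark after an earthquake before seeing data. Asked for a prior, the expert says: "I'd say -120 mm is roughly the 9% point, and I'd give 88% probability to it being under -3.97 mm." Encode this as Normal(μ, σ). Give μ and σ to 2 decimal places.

The p-quantile of Normal(μ,σ) is μ + z_p·σ, with z_{0.09} = -1.341 and z_{0.88} = 1.175.
Eliminate σ: μ = (z₂·x₁ − z₁·x₂)/(z₂ − z₁) = (1.175·-120 − (-1.341)·-3.97)/2.516 = -58.16.
Then σ = (x₂ − x₁)/(z₂ − z₁) = (-3.97 − -120)/2.516 = 46.12.

μ = -58.16, σ = 46.12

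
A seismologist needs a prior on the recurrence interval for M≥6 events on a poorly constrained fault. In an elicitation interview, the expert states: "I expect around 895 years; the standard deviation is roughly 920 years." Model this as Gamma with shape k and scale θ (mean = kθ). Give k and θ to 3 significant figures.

For Gamma(k, scale θ): mean = kθ, variance = kθ², so CV = 1/√k.
CV = SD/mean = 920/895 = 1.028, hence k = 1/CV² = 0.946.
Then θ = mean/k = 895/0.946 = 946.

k ≈ 0.946, θ ≈ 946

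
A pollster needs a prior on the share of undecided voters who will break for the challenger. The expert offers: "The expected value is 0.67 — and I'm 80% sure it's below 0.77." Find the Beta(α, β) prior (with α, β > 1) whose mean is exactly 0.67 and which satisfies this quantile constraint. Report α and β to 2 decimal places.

With mean 0.67 fixed, write α = 0.67s, β = 0.33s where s = α+β.
Need P(θ < 0.77) = 0.8 under Beta(0.67s, 0.33s). Normal approximation: (q−m)/√(m(1−m)/s) ≈ z_{0.8} = 0.842, so s ≈ 0.67·0.33·(0.842)²/(0.77−0.67)² = 15.7.
At s = 15.7: P(θ<0.77) ≈ 0.795. Adjusting to match 0.8 gives s ≈ 16.20.
So α = 0.67·16.20 ≈ 10.85, β = 0.33·16.20 ≈ 5.35.

α ≈ 10.85, β ≈ 5.35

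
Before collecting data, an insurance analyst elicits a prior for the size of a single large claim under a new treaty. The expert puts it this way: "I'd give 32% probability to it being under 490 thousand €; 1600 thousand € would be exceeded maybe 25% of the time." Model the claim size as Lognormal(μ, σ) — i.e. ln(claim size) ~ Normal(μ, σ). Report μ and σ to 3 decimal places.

If T ~ Lognormal(μ,σ) then ln T ~ Normal(μ,σ), so the p-quantile of ln T is μ + z_p·σ.
ln(490) = 6.194 and ln(1600) = 7.378; z_{0.32} = -0.4677, z_{0.75} = 0.6745.
σ = (7.378 − 6.194)/(0.6745 − (-0.4677)) = 1.036.
μ = 6.194 − (-0.4677)·1.036 = 6.679.

μ ≈ 6.679, σ ≈ 1.036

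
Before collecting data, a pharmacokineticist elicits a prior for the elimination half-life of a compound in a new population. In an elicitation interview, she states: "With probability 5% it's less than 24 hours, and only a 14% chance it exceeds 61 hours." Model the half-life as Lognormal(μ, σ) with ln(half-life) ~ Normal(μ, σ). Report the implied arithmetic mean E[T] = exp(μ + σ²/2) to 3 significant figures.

E[T] ≈ 44.7 hours

If T ~ Lognormal(μ,σ) then ln T ~ Normal(μ,σ), so the p-quantile of ln T is μ + z_p·σ.
ln(24) = 3.178 and ln(61) = 4.111; z_{0.05} = -1.645, z_{0.86} = 1.08.
σ = (4.111 − 3.178)/(1.08 − (-1.645)) = 0.342.
μ = 3.178 − (-1.645)·0.342 = 3.741.
E[T] = exp(μ + σ²/2) = exp(3.741 + 0.0586) = 44.7 hours.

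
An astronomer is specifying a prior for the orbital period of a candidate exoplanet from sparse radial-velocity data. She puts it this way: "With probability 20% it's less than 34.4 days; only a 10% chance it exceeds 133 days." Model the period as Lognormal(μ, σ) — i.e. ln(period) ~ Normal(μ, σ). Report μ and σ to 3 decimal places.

μ ≈ 4.074, σ ≈ 0.637

If T ~ Lognormal(μ,σ) then ln T ~ Normal(μ,σ), so the p-quantile of ln T is μ + z_p·σ.
ln(34.4) = 3.538 and ln(133) = 4.89; z_{0.2} = -0.8416, z_{0.9} = 1.282.
σ = (4.89 − 3.538)/(1.282 − (-0.8416)) = 0.637.
μ = 3.538 − (-0.8416)·0.637 = 4.074.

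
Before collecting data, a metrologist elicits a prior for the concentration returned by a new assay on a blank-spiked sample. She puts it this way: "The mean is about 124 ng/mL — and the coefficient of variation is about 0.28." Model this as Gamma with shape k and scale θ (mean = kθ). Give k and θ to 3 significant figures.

For Gamma(k, scale θ): mean = kθ, variance = kθ², so CV = 1/√k.
CV = 0.28, hence k = 1/CV² = 12.8.
Then θ = mean/k = 124/12.8 = 9.72.

k ≈ 12.8, θ ≈ 9.72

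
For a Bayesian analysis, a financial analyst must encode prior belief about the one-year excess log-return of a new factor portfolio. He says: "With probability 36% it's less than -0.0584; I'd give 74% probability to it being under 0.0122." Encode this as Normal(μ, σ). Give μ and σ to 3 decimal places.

The p-quantile of Normal(μ,σ) is μ + z_p·σ, with z_{0.36} = -0.3585 and z_{0.74} = 0.6433.
Eliminate σ: μ = (z₂·x₁ − z₁·x₂)/(z₂ − z₁) = (0.6433·-0.0584 − (-0.3585)·0.0122)/1.002 = -0.033.
Then σ = (x₂ − x₁)/(z₂ − z₁) = (0.0122 − -0.0584)/1.002 = 0.070.

μ = -0.033, σ = 0.070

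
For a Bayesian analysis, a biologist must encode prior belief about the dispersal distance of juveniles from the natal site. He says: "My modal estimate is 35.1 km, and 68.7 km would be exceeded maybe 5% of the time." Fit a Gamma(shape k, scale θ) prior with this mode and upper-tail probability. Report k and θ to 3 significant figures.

k ≈ 7.15, θ ≈ 5.7

Gamma(k,θ) with k>1 has mode (k−1)θ, so θ = 35.1/(k−1).
Need P(X < 68.7) = 0.95 with θ tied to k this way. Start at k = 2, θ = 35.1: P(X<68.7) ≈ 0.582.
Too low — raise k to concentrate. Iterating converges to k ≈ 7.15.
Then θ = 35.1/(7.15−1) ≈ 5.7.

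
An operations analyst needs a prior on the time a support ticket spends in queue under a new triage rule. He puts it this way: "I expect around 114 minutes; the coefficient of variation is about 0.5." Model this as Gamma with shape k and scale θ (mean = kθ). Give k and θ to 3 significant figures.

k ≈ 4, θ ≈ 28.5

For Gamma(k, scale θ): mean = kθ, variance = kθ², so CV = 1/√k.
CV = 0.5, hence k = 1/CV² = 4.
Then θ = mean/k = 114/4 = 28.5.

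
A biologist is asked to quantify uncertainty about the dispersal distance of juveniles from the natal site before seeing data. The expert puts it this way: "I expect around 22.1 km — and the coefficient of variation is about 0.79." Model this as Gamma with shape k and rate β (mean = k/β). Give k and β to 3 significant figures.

k ≈ 1.6, β ≈ 0.0725

For Gamma(k, rate β): mean = k/β, variance = k/β², so CV = 1/√k.
CV = 0.79, hence k = 1/CV² = 1.6.
Then β = k/mean = 1.6/22.1 = 0.0725.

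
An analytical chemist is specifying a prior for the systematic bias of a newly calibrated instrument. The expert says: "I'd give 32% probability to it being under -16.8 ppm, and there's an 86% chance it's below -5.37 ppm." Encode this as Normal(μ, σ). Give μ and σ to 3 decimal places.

μ = -13.347, σ = 7.384

The p-quantile of Normal(μ,σ) is μ + z_p·σ, with z_{0.32} = -0.4677 and z_{0.86} = 1.08.
Eliminate σ: μ = (z₂·x₁ − z₁·x₂)/(z₂ − z₁) = (1.08·-16.8 − (-0.4677)·-5.37)/1.548 = -13.347.
Then σ = (x₂ − x₁)/(z₂ − z₁) = (-5.37 − -16.8)/1.548 = 7.384.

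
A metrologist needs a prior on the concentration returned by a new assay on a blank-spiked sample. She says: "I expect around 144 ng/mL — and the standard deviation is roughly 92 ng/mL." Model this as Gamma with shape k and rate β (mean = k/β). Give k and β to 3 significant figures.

k ≈ 2.45, β ≈ 0.017

For Gamma(k, rate β): mean = k/β, variance = k/β², so CV = 1/√k.
CV = SD/mean = 92/144 = 0.6389, hence k = 1/CV² = 2.45.
Then β = k/mean = 2.45/144 = 0.017.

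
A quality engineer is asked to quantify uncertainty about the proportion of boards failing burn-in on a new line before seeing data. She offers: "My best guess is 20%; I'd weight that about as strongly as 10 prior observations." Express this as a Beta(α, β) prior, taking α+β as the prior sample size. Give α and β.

Under the effective-sample-size interpretation, Beta(α, β) has prior mean α/(α+β) and prior sample size α+β.
So α+β = 10 and α/(α+β) = 0.2, giving α = 0.2·10 = 2 and β = 10 − 2 = 8.

α = 2, β = 8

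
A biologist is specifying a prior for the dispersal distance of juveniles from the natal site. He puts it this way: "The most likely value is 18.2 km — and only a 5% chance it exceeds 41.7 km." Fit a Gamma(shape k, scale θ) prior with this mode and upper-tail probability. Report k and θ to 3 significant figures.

k ≈ 4.99, θ ≈ 4.56

Gamma(k,θ) with k>1 has mode (k−1)θ, so θ = 18.2/(k−1).
Need P(X < 41.7) = 0.95 with θ tied to k this way. Start at k = 2, θ = 18.2: P(X<41.7) ≈ 0.667.
Too low — raise k to concentrate. Iterating converges to k ≈ 4.99.
Then θ = 18.2/(4.99−1) ≈ 4.56.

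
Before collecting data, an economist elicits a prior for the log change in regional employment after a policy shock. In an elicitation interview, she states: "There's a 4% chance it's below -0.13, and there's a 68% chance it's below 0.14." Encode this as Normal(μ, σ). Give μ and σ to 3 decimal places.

For Normal(μ,σ), the p-quantile is μ + z_p·σ. Here z_{0.04} = -1.751, z_{0.68} = 0.4677.
So -0.13 = μ − 1.751σ and 0.14 = μ + 0.4677σ.
Subtracting: σ = (0.14 − -0.13)/(0.4677 − (-1.751)) = 0.122.
Then μ = -0.13 − (-1.751)·0.122 = 0.083.

μ = 0.083, σ = 0.122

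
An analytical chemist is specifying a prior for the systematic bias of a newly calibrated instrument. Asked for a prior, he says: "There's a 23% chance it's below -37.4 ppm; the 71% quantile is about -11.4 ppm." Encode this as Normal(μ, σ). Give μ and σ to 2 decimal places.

For Normal(μ,σ), the p-quantile is μ + z_p·σ. Here z_{0.23} = -0.7388, z_{0.71} = 0.5534.
So -37.4 = μ − 0.7388σ and -11.4 = μ + 0.5534σ.
Subtracting: σ = (-11.4 − -37.4)/(0.5534 − (-0.7388)) = 20.12.
Then μ = -37.4 − (-0.7388)·20.12 = -22.53.

μ = -22.53, σ = 20.12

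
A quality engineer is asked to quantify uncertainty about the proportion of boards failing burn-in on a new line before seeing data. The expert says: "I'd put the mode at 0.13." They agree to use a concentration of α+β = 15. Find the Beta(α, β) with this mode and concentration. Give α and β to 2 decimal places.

α = 2.69, β = 12.31

For α,β > 1 the Beta mode is (α−1)/(α+β−2). With α+β = 15, the mode is (α−1)/13.
Set (α−1)/13 = 0.13 → α = 1 + 0.13·13 = 2.69.
β = 15 − α = 12.31.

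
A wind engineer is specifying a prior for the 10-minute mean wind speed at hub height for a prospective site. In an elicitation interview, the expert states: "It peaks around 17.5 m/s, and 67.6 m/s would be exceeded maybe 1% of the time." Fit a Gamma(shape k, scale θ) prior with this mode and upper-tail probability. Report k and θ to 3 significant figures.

Gamma(k,θ) with k>1 has mode (k−1)θ, so θ = 17.5/(k−1).
Need P(X < 67.6) = 0.99 with θ tied to k this way. Start at k = 2, θ = 17.5: P(X<67.6) ≈ 0.898.
Too low — raise k to concentrate. Iterating converges to k ≈ 3.31.
Then θ = 17.5/(3.31−1) ≈ 7.57.

k ≈ 3.31, θ ≈ 7.57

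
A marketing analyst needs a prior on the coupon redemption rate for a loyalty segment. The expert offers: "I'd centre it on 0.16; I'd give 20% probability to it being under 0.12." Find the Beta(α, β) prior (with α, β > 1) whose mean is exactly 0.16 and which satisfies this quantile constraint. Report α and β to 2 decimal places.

With mean 0.16 fixed, write α = 0.16s, β = 0.84s where s = α+β.
Need P(θ < 0.12) = 0.2 under Beta(0.16s, 0.84s). Normal approximation: (q−m)/√(m(1−m)/s) ≈ z_{0.2} = -0.842, so s ≈ 0.16·0.84·(-0.842)²/(0.12−0.16)² = 59.5.
At s = 59.5: P(θ<0.12) ≈ 0.205. Adjusting to match 0.2 gives s ≈ 61.63.
So α = 0.16·61.63 ≈ 9.86, β = 0.84·61.63 ≈ 51.77.

α ≈ 9.86, β ≈ 51.77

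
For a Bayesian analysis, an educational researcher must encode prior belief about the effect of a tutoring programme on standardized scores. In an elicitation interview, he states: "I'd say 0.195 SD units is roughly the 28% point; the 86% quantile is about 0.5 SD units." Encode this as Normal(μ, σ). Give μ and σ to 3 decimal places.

The p-quantile of Normal(μ,σ) is μ + z_p·σ, with z_{0.28} = -0.5828 and z_{0.86} = 1.08.
Eliminate σ: μ = (z₂·x₁ − z₁·x₂)/(z₂ − z₁) = (1.08·0.195 − (-0.5828)·0.5)/1.663 = 0.302.
Then σ = (x₂ − x₁)/(z₂ − z₁) = (0.5 − 0.195)/1.663 = 0.183.

μ = 0.302, σ = 0.183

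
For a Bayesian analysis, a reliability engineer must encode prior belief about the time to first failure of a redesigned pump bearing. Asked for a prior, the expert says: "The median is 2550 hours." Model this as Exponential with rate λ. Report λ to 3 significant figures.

λ ≈ 0.000272

Exponential median = ln 2 / λ, so λ = ln 2 / 2550.0 = 0.000272.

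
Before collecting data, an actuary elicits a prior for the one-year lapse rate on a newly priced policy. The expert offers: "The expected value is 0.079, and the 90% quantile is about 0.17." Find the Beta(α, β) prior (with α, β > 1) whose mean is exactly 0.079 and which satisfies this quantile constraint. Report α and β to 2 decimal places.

With mean 0.079 fixed, write α = 0.079s, β = 0.921s where s = α+β.
Need P(θ < 0.17) = 0.9 under Beta(0.079s, 0.921s). Normal approximation: (q−m)/√(m(1−m)/s) ≈ z_{0.9} = 1.28, so s ≈ 0.079·0.921·(1.28)²/(0.17−0.079)² = 14.4.
At s = 14.4: P(θ<0.17) ≈ 0.895. Adjusting to match 0.9 gives s ≈ 15.54.
So α = 0.079·15.54 ≈ 1.23, β = 0.921·15.54 ≈ 14.31.

α ≈ 1.23, β ≈ 14.31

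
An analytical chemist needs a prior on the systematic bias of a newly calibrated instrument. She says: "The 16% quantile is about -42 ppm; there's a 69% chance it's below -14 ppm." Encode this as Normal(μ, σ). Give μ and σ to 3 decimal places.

For Normal(μ,σ), the p-quantile is μ + z_p·σ. Here z_{0.16} = -0.9945, z_{0.69} = 0.4959.
So -42 = μ − 0.9945σ and -14 = μ + 0.4959σ.
Subtracting: σ = (-14 − -42)/(0.4959 − (-0.9945)) = 18.788.
Then μ = -42 − (-0.9945)·18.788 = -23.316.

μ = -23.316, σ = 18.788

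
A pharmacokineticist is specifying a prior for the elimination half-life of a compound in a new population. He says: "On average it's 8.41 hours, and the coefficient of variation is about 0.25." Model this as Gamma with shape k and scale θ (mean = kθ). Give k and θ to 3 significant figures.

For Gamma(k, scale θ): mean = kθ, variance = kθ², so CV = 1/√k.
CV = 0.25, hence k = 1/CV² = 16.
Then θ = mean/k = 8.41/16 = 0.526.

k ≈ 16, θ ≈ 0.526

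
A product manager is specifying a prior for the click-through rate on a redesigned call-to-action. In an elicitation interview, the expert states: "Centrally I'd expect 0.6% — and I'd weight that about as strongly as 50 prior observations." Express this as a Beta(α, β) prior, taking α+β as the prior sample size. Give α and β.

Under the effective-sample-size interpretation, Beta(α, β) has prior mean α/(α+β) and prior sample size α+β.
So α+β = 50 and α/(α+β) = 0.006, giving α = 0.006·50 = 0.3 and β = 50 − 0.3 = 49.7.

α = 0.3, β = 49.7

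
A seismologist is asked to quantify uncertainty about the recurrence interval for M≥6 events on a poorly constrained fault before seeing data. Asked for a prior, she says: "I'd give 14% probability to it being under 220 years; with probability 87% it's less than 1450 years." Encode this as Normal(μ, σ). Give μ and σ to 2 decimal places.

μ = 822.16, σ = 557.39

For Normal(μ,σ), the p-quantile is μ + z_p·σ. Here z_{0.14} = -1.08, z_{0.87} = 1.126.
So 220 = μ − 1.08σ and 1450 = μ + 1.126σ.
Subtracting: σ = (1450 − 220)/(1.126 − (-1.08)) = 557.39.
Then μ = 220 − (-1.08)·557.39 = 822.16.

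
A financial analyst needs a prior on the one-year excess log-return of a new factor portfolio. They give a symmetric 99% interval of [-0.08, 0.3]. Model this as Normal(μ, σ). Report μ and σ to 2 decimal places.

A symmetric 99% interval runs μ ± z·σ with z = 2.576.
Half-width = 0.19, so σ = 0.19/2.576 = 0.07.
μ is the interval midpoint, 0.11.

μ = 0.11, σ = 0.07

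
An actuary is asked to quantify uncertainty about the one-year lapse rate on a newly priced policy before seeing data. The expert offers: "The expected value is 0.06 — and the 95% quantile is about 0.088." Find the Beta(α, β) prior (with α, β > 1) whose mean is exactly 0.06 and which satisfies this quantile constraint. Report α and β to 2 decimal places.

With mean 0.06 fixed, write α = 0.06s, β = 0.94s where s = α+β.
Need P(θ < 0.088) = 0.95 under Beta(0.06s, 0.94s). Normal approximation: (q−m)/√(m(1−m)/s) ≈ z_{0.95} = 1.64, so s ≈ 0.06·0.94·(1.64)²/(0.088−0.06)² = 194.6.
At s = 194.6: P(θ<0.088) ≈ 0.938. Adjusting to match 0.95 gives s ≈ 225.39.
So α = 0.06·225.39 ≈ 13.52, β = 0.94·225.39 ≈ 211.87.

α ≈ 13.52, β ≈ 211.87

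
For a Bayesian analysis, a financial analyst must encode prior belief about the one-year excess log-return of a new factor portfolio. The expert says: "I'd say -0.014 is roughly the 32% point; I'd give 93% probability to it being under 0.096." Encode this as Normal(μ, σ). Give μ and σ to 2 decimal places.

For Normal(μ,σ), the p-quantile is μ + z_p·σ. Here z_{0.32} = -0.4677, z_{0.93} = 1.476.
So -0.014 = μ − 0.4677σ and 0.096 = μ + 1.476σ.
Subtracting: σ = (0.096 − -0.014)/(1.476 − (-0.4677)) = 0.06.
Then μ = -0.014 − (-0.4677)·0.06 = 0.01.

μ = 0.01, σ = 0.06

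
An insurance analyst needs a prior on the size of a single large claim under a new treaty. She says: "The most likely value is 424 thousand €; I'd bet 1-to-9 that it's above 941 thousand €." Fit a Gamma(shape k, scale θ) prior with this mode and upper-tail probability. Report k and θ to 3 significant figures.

k ≈ 4.03, θ ≈ 140

Gamma(k,θ) with k>1 has mode (k−1)θ, so θ = 424/(k−1).
Need P(X < 941) = 0.9 with θ tied to k this way. Start at k = 2, θ = 424: P(X<941) ≈ 0.650.
Too low — raise k to concentrate. Iterating converges to k ≈ 4.03.
Then θ = 424/(4.03−1) ≈ 140.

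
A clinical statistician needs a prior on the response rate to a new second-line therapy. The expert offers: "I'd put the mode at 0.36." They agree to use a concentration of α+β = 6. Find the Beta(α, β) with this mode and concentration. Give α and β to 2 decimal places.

For α,β > 1 the Beta mode is (α−1)/(α+β−2). With α+β = 6, the mode is (α−1)/4.
Set (α−1)/4 = 0.36 → α = 1 + 0.36·4 = 2.44.
β = 6 − α = 3.56.

α = 2.44, β = 3.56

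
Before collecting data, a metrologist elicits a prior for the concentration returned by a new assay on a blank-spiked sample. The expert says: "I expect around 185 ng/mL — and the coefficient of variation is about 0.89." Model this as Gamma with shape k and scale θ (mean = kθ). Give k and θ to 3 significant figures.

k ≈ 1.26, θ ≈ 147

For Gamma(k, scale θ): mean = kθ, variance = kθ², so CV = 1/√k.
CV = 0.89, hence k = 1/CV² = 1.26.
Then θ = mean/k = 185/1.26 = 147.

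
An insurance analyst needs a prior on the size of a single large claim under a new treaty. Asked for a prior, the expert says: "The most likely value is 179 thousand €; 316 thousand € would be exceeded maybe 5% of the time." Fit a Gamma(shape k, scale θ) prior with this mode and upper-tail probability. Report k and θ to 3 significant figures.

Gamma(k,θ) with k>1 has mode (k−1)θ, so θ = 179/(k−1).
Need P(X < 316) = 0.95 with θ tied to k this way. Start at k = 2, θ = 179: P(X<316) ≈ 0.527.
Too low — raise k to concentrate. Iterating converges to k ≈ 9.63.
Then θ = 179/(9.63−1) ≈ 20.7.

k ≈ 9.63, θ ≈ 20.7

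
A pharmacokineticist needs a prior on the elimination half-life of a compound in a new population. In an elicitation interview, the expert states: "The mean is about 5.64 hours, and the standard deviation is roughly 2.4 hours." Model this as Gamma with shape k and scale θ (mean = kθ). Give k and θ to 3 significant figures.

k ≈ 5.52, θ ≈ 1.02

For Gamma(k, scale θ): mean = kθ, variance = kθ², so CV = 1/√k.
CV = SD/mean = 2.4/5.64 = 0.4255, hence k = 1/CV² = 5.52.
Then θ = mean/k = 5.64/5.52 = 1.02.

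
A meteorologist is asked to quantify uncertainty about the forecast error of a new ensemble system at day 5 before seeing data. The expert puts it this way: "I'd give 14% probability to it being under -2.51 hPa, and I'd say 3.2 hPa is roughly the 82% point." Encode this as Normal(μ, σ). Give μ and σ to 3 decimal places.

μ = 0.581, σ = 2.861

The p-quantile of Normal(μ,σ) is μ + z_p·σ, with z_{0.14} = -1.08 and z_{0.82} = 0.9154.
Eliminate σ: μ = (z₂·x₁ − z₁·x₂)/(z₂ − z₁) = (0.9154·-2.51 − (-1.08)·3.2)/1.996 = 0.581.
Then σ = (x₂ − x₁)/(z₂ − z₁) = (3.2 − -2.51)/1.996 = 2.861.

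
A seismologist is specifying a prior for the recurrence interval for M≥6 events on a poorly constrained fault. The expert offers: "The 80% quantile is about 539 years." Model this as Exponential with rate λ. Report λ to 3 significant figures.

P(T < 539.0) = 1 − e^(−λ·539.0) = 0.8, so λ = −ln(1−0.8)/539.0 = −ln(0.2)/539.0 = 0.00299.

λ ≈ 0.00299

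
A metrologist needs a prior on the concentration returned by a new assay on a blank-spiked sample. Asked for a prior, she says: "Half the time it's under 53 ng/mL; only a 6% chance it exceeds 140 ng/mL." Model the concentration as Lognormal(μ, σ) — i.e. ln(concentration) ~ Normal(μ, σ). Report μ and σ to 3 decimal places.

μ ≈ 3.970, σ ≈ 0.625

If T ~ Lognormal(μ,σ) then ln T ~ Normal(μ,σ), so the p-quantile of ln T is μ + z_p·σ.
ln(53) = 3.97 and ln(140) = 4.942; z_{0.5} = 0, z_{0.94} = 1.555.
σ = (4.942 − 3.97)/(1.555 − (0)) = 0.625.
μ = 3.97 − (0)·0.625 = 3.970.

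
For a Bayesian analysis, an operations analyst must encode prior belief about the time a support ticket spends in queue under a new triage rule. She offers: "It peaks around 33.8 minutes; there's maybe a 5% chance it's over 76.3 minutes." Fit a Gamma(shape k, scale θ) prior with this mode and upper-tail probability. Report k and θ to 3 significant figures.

Gamma(k,θ) with k>1 has mode (k−1)θ, so θ = 33.8/(k−1).
Need P(X < 76.3) = 0.95 with θ tied to k this way. Start at k = 2, θ = 33.8: P(X<76.3) ≈ 0.659.
Too low — raise k to concentrate. Iterating converges to k ≈ 5.14.
Then θ = 33.8/(5.14−1) ≈ 8.16.

k ≈ 5.14, θ ≈ 8.16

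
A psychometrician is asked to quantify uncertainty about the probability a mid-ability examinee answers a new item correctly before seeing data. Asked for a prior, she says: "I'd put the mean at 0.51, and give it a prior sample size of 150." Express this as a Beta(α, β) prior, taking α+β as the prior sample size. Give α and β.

α = 76.5, β = 73.5

Under the effective-sample-size interpretation, Beta(α, β) has prior mean α/(α+β) and prior sample size α+β.
So α+β = 150 and α/(α+β) = 0.51, giving α = 0.51·150 = 76.5 and β = 150 − 76.5 = 73.5.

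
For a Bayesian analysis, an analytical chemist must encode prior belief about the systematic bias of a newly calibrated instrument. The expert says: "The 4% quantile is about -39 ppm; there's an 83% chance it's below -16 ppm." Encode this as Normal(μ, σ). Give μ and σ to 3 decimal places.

The p-quantile of Normal(μ,σ) is μ + z_p·σ, with z_{0.04} = -1.751 and z_{0.83} = 0.9542.
Eliminate σ: μ = (z₂·x₁ − z₁·x₂)/(z₂ − z₁) = (0.9542·-39 − (-1.751)·-16)/2.705 = -24.113.
Then σ = (x₂ − x₁)/(z₂ − z₁) = (-16 − -39)/2.705 = 8.503.

μ = -24.113, σ = 8.503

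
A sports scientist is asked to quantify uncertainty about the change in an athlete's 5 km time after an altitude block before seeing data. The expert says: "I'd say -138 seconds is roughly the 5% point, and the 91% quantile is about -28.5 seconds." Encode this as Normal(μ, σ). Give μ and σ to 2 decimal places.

μ = -77.67, σ = 36.68

For Normal(μ,σ), the p-quantile is μ + z_p·σ. Here z_{0.05} = -1.645, z_{0.91} = 1.341.
So -138 = μ − 1.645σ and -28.5 = μ + 1.341σ.
Subtracting: σ = (-28.5 − -138)/(1.341 − (-1.645)) = 36.68.
Then μ = -138 − (-1.645)·36.68 = -77.67.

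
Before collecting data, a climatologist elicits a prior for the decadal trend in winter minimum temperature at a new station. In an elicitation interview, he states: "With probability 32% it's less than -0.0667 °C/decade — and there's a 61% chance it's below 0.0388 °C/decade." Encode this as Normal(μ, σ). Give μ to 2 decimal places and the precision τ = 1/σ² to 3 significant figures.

μ = -0.00, τ = 50.1

The p-quantile of Normal(μ,σ) is μ + z_p·σ, with z_{0.32} = -0.4677 and z_{0.61} = 0.2793.
Eliminate σ: μ = (z₂·x₁ − z₁·x₂)/(z₂ − z₁) = (0.2793·-0.0667 − (-0.4677)·0.0388)/0.747 = -0.00.
Then σ = (x₂ − x₁)/(z₂ − z₁) = (0.0388 − -0.0667)/0.747 = 0.14.
Precision τ = 1/σ² = 1/0.1412² = 50.1.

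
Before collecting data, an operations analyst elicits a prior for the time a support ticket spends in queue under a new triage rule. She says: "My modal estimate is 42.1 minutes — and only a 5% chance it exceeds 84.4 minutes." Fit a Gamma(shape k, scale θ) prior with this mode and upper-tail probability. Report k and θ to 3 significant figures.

Gamma(k,θ) with k>1 has mode (k−1)θ, so θ = 42.1/(k−1).
Need P(X < 84.4) = 0.95 with θ tied to k this way. Start at k = 2, θ = 42.1: P(X<84.4) ≈ 0.595.
Too low — raise k to concentrate. Iterating converges to k ≈ 6.73.
Then θ = 42.1/(6.73−1) ≈ 7.35.

k ≈ 6.73, θ ≈ 7.35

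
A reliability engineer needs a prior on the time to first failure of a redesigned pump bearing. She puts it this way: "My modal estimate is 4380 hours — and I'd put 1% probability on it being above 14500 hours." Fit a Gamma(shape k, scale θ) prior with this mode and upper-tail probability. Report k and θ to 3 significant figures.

Gamma(k,θ) with k>1 has mode (k−1)θ, so θ = 4380/(k−1).
Need P(X < 14500) = 0.99 with θ tied to k this way. Start at k = 2, θ = 4380: P(X<14500) ≈ 0.843.
Too low — raise k to concentrate. Iterating converges to k ≈ 4.07.
Then θ = 4380/(4.07−1) ≈ 1430.

k ≈ 4.07, θ ≈ 1430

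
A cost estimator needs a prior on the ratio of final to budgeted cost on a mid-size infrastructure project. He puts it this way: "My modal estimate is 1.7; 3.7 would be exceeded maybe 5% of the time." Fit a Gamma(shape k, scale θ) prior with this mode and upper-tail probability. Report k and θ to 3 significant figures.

k ≈ 5.55, θ ≈ 0.373

Gamma(k,θ) with k>1 has mode (k−1)θ, so θ = 1.7/(k−1).
Need P(X < 3.7) = 0.95 with θ tied to k this way. Start at k = 2, θ = 1.7: P(X<3.7) ≈ 0.640.
Too low — raise k to concentrate. Iterating converges to k ≈ 5.55.
Then θ = 1.7/(5.55−1) ≈ 0.373.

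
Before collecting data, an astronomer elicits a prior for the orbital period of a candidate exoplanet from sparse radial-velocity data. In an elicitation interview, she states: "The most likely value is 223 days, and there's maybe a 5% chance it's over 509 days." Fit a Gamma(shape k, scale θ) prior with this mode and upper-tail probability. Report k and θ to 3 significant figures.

Gamma(k,θ) with k>1 has mode (k−1)θ, so θ = 223/(k−1).
Need P(X < 509) = 0.95 with θ tied to k this way. Start at k = 2, θ = 223: P(X<509) ≈ 0.665.
Too low — raise k to concentrate. Iterating converges to k ≈ 5.03.
Then θ = 223/(5.03−1) ≈ 55.4.

k ≈ 5.03, θ ≈ 55.4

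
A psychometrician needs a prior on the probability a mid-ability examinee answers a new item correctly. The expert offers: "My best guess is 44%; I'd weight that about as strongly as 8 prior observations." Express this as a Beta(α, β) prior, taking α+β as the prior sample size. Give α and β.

Under the effective-sample-size interpretation, Beta(α, β) has prior mean α/(α+β) and prior sample size α+β.
So α+β = 8 and α/(α+β) = 0.44, giving α = 0.44·8 = 3.52 and β = 8 − 3.52 = 4.48.

α = 3.52, β = 4.48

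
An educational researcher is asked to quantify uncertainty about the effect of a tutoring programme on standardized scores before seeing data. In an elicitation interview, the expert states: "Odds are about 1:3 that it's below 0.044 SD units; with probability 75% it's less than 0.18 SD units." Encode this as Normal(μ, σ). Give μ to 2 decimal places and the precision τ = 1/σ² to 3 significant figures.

μ = 0.11, τ = 98.4

The p-quantile of Normal(μ,σ) is μ + z_p·σ, with z_{0.25} = -0.6745 and z_{0.75} = 0.6745.
Eliminate σ: μ = (z₂·x₁ − z₁·x₂)/(z₂ − z₁) = (0.6745·0.044 − (-0.6745)·0.18)/1.349 = 0.11.
Then σ = (x₂ − x₁)/(z₂ − z₁) = (0.18 − 0.044)/1.349 = 0.10.
Precision τ = 1/σ² = 1/0.1008² = 98.4.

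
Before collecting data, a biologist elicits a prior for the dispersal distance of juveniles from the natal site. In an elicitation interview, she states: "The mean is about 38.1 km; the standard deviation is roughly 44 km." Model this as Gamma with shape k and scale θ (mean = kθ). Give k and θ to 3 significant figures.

For Gamma(k, scale θ): mean = kθ, variance = kθ², so CV = 1/√k.
CV = SD/mean = 44/38.1 = 1.155, hence k = 1/CV² = 0.75.
Then θ = mean/k = 38.1/0.75 = 50.8.

k ≈ 0.75, θ ≈ 50.8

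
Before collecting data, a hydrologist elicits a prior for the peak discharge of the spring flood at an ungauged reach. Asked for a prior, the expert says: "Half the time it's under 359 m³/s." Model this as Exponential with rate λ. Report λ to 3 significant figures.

Exponential median = ln 2 / λ, so λ = ln 2 / 359.0 = 0.00193.

λ ≈ 0.00193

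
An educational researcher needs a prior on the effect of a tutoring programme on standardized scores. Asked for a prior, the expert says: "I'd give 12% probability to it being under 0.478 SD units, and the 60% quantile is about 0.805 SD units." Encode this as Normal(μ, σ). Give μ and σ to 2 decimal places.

μ = 0.75, σ = 0.23

For Normal(μ,σ), the p-quantile is μ + z_p·σ. Here z_{0.12} = -1.175, z_{0.6} = 0.2533.
So 0.478 = μ − 1.175σ and 0.805 = μ + 0.2533σ.
Subtracting: σ = (0.805 − 0.478)/(0.2533 − (-1.175)) = 0.23.
Then μ = 0.478 − (-1.175)·0.23 = 0.75.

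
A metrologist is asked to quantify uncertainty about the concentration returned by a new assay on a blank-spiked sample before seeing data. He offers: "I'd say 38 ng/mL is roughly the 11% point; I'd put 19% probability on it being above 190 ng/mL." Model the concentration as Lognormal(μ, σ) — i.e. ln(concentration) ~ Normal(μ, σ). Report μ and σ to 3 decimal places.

μ ≈ 4.576, σ ≈ 0.765

If T ~ Lognormal(μ,σ) then ln T ~ Normal(μ,σ), so the p-quantile of ln T is μ + z_p·σ.
ln(38) = 3.638 and ln(190) = 5.247; z_{0.11} = -1.227, z_{0.81} = 0.8779.
σ = (5.247 − 3.638)/(0.8779 − (-1.227)) = 0.765.
μ = 3.638 − (-1.227)·0.765 = 4.576.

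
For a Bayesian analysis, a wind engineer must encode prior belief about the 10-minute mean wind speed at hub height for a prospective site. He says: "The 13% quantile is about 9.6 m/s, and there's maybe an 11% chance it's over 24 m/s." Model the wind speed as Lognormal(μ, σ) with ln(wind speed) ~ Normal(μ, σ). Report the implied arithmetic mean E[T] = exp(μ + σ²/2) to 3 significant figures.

E[T] ≈ 16.1 m/s

If T ~ Lognormal(μ,σ) then ln T ~ Normal(μ,σ), so the p-quantile of ln T is μ + z_p·σ.
ln(9.6) = 2.262 and ln(24) = 3.178; z_{0.13} = -1.126, z_{0.89} = 1.227.
σ = (3.178 − 2.262)/(1.227 − (-1.126)) = 0.389.
μ = 2.262 − (-1.126)·0.389 = 2.700.
E[T] = exp(μ + σ²/2) = exp(2.700 + 0.0758) = 16.1 m/s.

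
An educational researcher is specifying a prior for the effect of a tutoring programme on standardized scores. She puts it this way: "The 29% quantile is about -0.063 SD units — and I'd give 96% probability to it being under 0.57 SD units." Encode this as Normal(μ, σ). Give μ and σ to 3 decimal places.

μ = 0.089, σ = 0.275

For Normal(μ,σ), the p-quantile is μ + z_p·σ. Here z_{0.29} = -0.5534, z_{0.96} = 1.751.
So -0.063 = μ − 0.5534σ and 0.57 = μ + 1.751σ.
Subtracting: σ = (0.57 − -0.063)/(1.751 − (-0.5534)) = 0.275.
Then μ = -0.063 − (-0.5534)·0.275 = 0.089.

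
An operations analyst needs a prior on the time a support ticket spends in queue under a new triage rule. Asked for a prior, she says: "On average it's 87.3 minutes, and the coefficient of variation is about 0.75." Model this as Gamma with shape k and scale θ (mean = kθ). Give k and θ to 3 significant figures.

For Gamma(k, scale θ): mean = kθ, variance = kθ², so CV = 1/√k.
CV = 0.75, hence k = 1/CV² = 1.78.
Then θ = mean/k = 87.3/1.78 = 49.1.

k ≈ 1.78, θ ≈ 49.1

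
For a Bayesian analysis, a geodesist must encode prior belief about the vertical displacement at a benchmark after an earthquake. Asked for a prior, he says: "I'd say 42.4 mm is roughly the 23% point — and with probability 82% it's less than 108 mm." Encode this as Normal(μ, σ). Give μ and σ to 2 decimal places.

For Normal(μ,σ), the p-quantile is μ + z_p·σ. Here z_{0.23} = -0.7388, z_{0.82} = 0.9154.
So 42.4 = μ − 0.7388σ and 108 = μ + 0.9154σ.
Subtracting: σ = (108 − 42.4)/(0.9154 − (-0.7388)) = 39.66.
Then μ = 42.4 − (-0.7388)·39.66 = 71.70.

μ = 71.70, σ = 39.66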